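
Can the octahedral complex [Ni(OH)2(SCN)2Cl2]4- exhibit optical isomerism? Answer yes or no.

Systematic placement gives 5 geometric isomers: OH trans, SCN trans, Cl trans; OH cis, SCN cis, Cl trans; OH cis, SCN trans, Cl cis; OH cis, SCN cis, Cl cis (chiral); OH trans, SCN cis, Cl cis.
One of these lacks any improper symmetry element and so occurs as an enantiomeric pair, giving 5 + 1 = 6 stereoisomers in total.

yes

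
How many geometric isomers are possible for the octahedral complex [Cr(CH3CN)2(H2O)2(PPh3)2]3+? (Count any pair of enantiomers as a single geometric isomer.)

In an octahedral complex each vertex has one trans partner and four cis neighbours.
There are 5 geometric isomers: CH3CN trans, H2O trans, PPh3 trans; CH3CN trans, H2O cis, PPh3 cis; CH3CN cis, H2O cis, PPh3 trans; CH3CN cis, H2O cis, PPh3 cis (chiral); CH3CN cis, H2O trans, PPh3 cis.

5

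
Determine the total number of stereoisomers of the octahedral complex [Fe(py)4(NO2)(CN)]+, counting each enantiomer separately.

2

There are 2 geometric isomers: NO2 and CN mutually trans; NO2 and CN mutually cis.
Each arrangement has an internal mirror plane or centre of symmetry, so none is chiral.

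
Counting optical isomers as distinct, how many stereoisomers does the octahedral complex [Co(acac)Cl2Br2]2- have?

4

An octahedron has six vertices in three trans pairs; every non-trans pair is cis.
Each acac is bidentate and must span two cis positions.
Working through the distinct placements yields 3 geometric isomers: Cl cis, Br trans; Cl cis, Br cis (chiral); Cl trans, Br cis.
One of these lacks any improper symmetry element and so occurs as an enantiomeric pair, giving 3 + 1 = 4 stereoisomers in total.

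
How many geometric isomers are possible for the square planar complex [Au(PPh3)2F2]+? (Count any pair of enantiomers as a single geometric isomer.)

A square has two trans pairs of vertices; adjacent vertices are cis.
The distinct arrangements are (2 in all): PPh3 cis; PPh3 trans.

2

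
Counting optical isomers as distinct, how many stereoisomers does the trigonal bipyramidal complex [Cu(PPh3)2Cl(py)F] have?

In a trigonal bipyramid the two axial positions differ from the three equatorial ones.
Placing the ligands in turn and identifying arrangements related by rotation or reflection leaves 7 distinct geometric isomers.
Of these, 3 lack any improper symmetry element and so occur as enantiomeric pairs, giving 7 + 3 = 10 stereoisomers in total.

10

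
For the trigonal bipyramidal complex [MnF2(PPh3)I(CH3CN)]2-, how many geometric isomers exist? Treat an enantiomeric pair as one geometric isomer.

7

In a trigonal bipyramid the two axial positions differ from the three equatorial ones.
Systematic enumeration (placing each ligand type in turn and discarding arrangements equivalent by rotation or reflection) gives 7 geometric isomers.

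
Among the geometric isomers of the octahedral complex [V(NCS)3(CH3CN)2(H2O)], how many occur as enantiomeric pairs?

An octahedron has six vertices in three trans pairs; every non-trans pair is cis.
Working through the distinct placements yields 3 geometric isomers: NCS mer, CH3CN trans; NCS mer, CH3CN cis; NCS fac, CH3CN cis.
Each arrangement has an internal mirror plane or centre of symmetry, so none is chiral.

0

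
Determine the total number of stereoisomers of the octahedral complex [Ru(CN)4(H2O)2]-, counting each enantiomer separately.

The six octahedral sites form three mutually perpendicular trans pairs.
Systematic placement gives 2 geometric isomers: H2O trans; H2O cis.
Each arrangement has an internal mirror plane or centre of symmetry, so none is chiral.

2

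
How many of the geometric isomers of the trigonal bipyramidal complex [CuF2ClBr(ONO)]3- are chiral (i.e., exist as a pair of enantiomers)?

A trigonal bipyramid has two axial and three equatorial sites, which are chemically inequivalent.
Exhaustive case analysis gives 7 geometric isomers.
Of these, 3 lack any improper symmetry element and so occur as enantiomeric pairs, giving 7 + 3 = 10 stereoisomers in total.

3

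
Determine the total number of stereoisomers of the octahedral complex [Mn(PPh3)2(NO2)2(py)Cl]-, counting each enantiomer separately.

The distinct arrangements are (6 in all): PPh3 cis, NO2 cis (3 arrangements, 2 chiral); PPh3 trans, NO2 cis; PPh3 cis, NO2 trans; PPh3 trans, NO2 trans.
Of these, 2 lack any improper symmetry element and so occur as enantiomeric pairs, giving 6 + 2 = 8 stereoisomers in total.

8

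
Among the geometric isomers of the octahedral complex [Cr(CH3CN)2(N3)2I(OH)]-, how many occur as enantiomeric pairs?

2

In an octahedral complex each vertex has one trans partner and four cis neighbours.
Working through the distinct placements yields 6 geometric isomers: CH3CN trans, N3 cis; CH3CN trans, N3 trans; CH3CN cis, N3 cis (3 arrangements, 2 chiral); CH3CN cis, N3 trans.
Of these, 2 lack any improper symmetry element and so occur as enantiomeric pairs, giving 6 + 2 = 8 stereoisomers in total.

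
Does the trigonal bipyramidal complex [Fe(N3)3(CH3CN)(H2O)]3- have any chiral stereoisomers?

In a trigonal bipyramid the two axial positions differ from the three equatorial ones.
There are 4 geometric isomers: CH3CN axial, H2O axial; CH3CN axial, H2O equatorial; CH3CN equatorial, H2O axial; CH3CN equatorial, H2O equatorial.
Each arrangement has an internal mirror plane or centre of symmetry, so none is chiral.

no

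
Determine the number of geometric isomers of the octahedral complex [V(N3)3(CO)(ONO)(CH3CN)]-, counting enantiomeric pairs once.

4

Working through the distinct placements yields 4 geometric isomers: N3 mer (3 arrangements); N3 fac (chiral).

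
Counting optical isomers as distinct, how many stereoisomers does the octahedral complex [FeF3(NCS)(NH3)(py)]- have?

An octahedron has six vertices in three trans pairs; every non-trans pair is cis.
Systematic placement gives 4 geometric isomers: F mer (3 arrangements); F fac (chiral).
One of these lacks any improper symmetry element and so occurs as an enantiomeric pair, giving 4 + 1 = 5 stereoisomers in total.

5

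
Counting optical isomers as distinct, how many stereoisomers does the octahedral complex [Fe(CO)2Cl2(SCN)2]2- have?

6

In an octahedral complex each vertex has one trans partner and four cis neighbours.
There are 5 geometric isomers: CO trans, Cl trans, SCN trans; CO trans, Cl cis, SCN cis; CO cis, Cl cis, SCN trans; CO cis, Cl cis, SCN cis (chiral); CO cis, Cl trans, SCN cis.
One of these lacks any improper symmetry element and so occurs as an enantiomeric pair, giving 5 + 1 = 6 stereoisomers in total.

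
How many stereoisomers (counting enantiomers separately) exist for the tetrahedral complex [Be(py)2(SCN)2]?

Only one geometric arrangement is possible.

1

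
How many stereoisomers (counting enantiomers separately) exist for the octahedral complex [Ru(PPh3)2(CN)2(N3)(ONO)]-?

Systematic placement gives 6 geometric isomers: PPh3 trans, CN trans; PPh3 cis, CN trans; PPh3 trans, CN cis; PPh3 cis, CN cis (3 arrangements, 2 chiral).
Of these, 2 lack any improper symmetry element and so occur as enantiomeric pairs, giving 6 + 2 = 8 stereoisomers in total.

8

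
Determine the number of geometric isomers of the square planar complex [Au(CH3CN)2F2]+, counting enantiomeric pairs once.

2

In a square planar complex each vertex has one trans partner and two cis neighbours.
Working through the distinct placements yields 2 geometric isomers: CH3CN cis; CH3CN trans.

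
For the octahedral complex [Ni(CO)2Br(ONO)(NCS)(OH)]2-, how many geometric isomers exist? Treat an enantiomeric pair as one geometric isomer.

An octahedron has six vertices in three trans pairs; every non-trans pair is cis.
Systematic enumeration (placing each ligand type in turn and discarding arrangements equivalent by rotation or reflection) gives 9 geometric isomers.

9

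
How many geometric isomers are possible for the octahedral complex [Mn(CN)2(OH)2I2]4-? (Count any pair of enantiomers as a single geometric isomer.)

An octahedron has six vertices in three trans pairs; every non-trans pair is cis.
There are 5 geometric isomers: CN trans, OH trans, I trans; CN trans, OH cis, I cis; CN cis, OH trans, I cis; CN cis, OH cis, I cis (chiral); CN cis, OH cis, I trans.

5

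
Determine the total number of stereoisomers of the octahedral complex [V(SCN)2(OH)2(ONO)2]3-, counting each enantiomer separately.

In an octahedral complex each vertex has one trans partner and four cis neighbours.
The distinct arrangements are (5 in all): SCN trans, OH trans, ONO trans; SCN cis, OH trans, ONO cis; SCN trans, OH cis, ONO cis; SCN cis, OH cis, ONO cis (chiral); SCN cis, OH cis, ONO trans.
One of these lacks any improper symmetry element and so occurs as an enantiomeric pair, giving 5 + 1 = 6 stereoisomers in total.

6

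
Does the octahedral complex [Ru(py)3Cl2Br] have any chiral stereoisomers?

Systematic placement gives 3 geometric isomers: py mer, Cl cis; py mer, Cl trans; py fac, Cl cis.
Each arrangement has an internal mirror plane or centre of symmetry, so none is chiral.

no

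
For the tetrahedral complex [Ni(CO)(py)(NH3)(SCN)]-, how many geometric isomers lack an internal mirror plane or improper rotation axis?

In a tetrahedral complex all four positions are equivalent and every pair of ligands is adjacent — there is no cis/trans distinction.
Only one geometric arrangement is possible; it has no improper symmetry element, so it exists as a pair of enantiomers (2 stereoisomers).

1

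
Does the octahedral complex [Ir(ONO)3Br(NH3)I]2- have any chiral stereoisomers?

yes

The distinct arrangements are (4 in all): ONO mer (3 arrangements); ONO fac (chiral).
One of these lacks any improper symmetry element and so occurs as an enantiomeric pair, giving 4 + 1 = 5 stereoisomers in total.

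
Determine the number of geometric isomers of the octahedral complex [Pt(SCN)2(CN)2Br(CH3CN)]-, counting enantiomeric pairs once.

The six octahedral sites form three mutually perpendicular trans pairs.
Systematic placement gives 6 geometric isomers: SCN trans, CN trans; SCN cis, CN cis (3 arrangements, 2 chiral); SCN trans, CN cis; SCN cis, CN trans.

6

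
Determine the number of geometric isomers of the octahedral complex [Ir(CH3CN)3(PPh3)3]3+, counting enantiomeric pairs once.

In an octahedral complex each vertex has one trans partner and four cis neighbours.
Working through the distinct placements yields 2 geometric isomers: CH3CN mer; CH3CN fac.

2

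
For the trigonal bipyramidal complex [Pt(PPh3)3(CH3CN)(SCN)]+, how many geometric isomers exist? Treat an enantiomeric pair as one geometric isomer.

4

A trigonal bipyramid has two axial and three equatorial sites, which are chemically inequivalent.
Working through the distinct placements yields 4 geometric isomers: CH3CN axial, SCN equatorial; CH3CN axial, SCN axial; CH3CN equatorial, SCN equatorial; CH3CN equatorial, SCN axial.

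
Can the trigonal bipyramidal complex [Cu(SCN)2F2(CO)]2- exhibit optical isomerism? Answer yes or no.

A trigonal bipyramid has two axial and three equatorial sites, which are chemically inequivalent.
Placing the ligands in turn and identifying arrangements related by rotation or reflection leaves 5 distinct geometric isomers.
One of these lacks any improper symmetry element and so occurs as an enantiomeric pair, giving 5 + 1 = 6 stereoisomers in total.

yes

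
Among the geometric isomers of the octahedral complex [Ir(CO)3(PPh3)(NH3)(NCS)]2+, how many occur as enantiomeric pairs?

1

The distinct arrangements are (4 in all): CO mer (3 arrangements); CO fac (chiral).
One of these lacks any improper symmetry element and so occurs as an enantiomeric pair, giving 4 + 1 = 5 stereoisomers in total.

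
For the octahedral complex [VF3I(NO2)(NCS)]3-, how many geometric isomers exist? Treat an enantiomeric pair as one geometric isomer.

An octahedron has six vertices in three trans pairs; every non-trans pair is cis.
The distinct arrangements are (4 in all): F mer (3 arrangements); F fac (chiral).

4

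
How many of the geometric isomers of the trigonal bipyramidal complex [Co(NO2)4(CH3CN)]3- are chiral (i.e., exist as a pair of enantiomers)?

Systematic placement gives 2 geometric isomers: CH3CN axial; CH3CN equatorial.
Each arrangement has an internal mirror plane or centre of symmetry, so none is chiral.

0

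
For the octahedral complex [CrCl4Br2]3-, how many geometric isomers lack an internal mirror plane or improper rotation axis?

0

The distinct arrangements are (2 in all): Br trans; Br cis.
Each arrangement has an internal mirror plane or centre of symmetry, so none is chiral.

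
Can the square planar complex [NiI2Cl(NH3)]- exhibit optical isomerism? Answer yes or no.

A square has two trans pairs of vertices; adjacent vertices are cis.
There are 2 geometric isomers: I cis; I trans.
Each arrangement has an internal mirror plane or centre of symmetry, so none is chiral.

no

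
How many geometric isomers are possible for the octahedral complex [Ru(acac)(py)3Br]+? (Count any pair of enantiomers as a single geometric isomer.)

2

In an octahedral complex each vertex has one trans partner and four cis neighbours.
Each acac is bidentate and must span two cis positions.
The distinct arrangements are (2 in all): py mer; py fac.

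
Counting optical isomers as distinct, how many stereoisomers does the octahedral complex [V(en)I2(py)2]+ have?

The six octahedral sites form three mutually perpendicular trans pairs.
Each en is bidentate and must span two cis positions.
The distinct arrangements are (3 in all): I trans, py cis; I cis, py trans; I cis, py cis (chiral).
One of these lacks any improper symmetry element and so occurs as an enantiomeric pair, giving 3 + 1 = 4 stereoisomers in total.

4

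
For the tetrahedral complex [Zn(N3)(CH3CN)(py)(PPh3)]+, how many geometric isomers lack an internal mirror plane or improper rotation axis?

1

In a tetrahedral complex all four positions are equivalent and every pair of ligands is adjacent — there is no cis/trans distinction.
Only one geometric arrangement is possible; it has no improper symmetry element, so it exists as a pair of enantiomers (2 stereoisomers).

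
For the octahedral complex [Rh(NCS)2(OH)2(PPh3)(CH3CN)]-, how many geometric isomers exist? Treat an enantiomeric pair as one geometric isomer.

6

The six octahedral sites form three mutually perpendicular trans pairs.
Working through the distinct placements yields 6 geometric isomers: NCS cis, OH cis (3 arrangements, 2 chiral); NCS cis, OH trans; NCS trans, OH cis; NCS trans, OH trans.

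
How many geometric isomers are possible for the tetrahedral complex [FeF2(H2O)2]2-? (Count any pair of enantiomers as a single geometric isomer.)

1

All four vertices of a tetrahedron are equivalent and mutually adjacent, so cis/trans isomerism cannot arise.
Only one geometric arrangement is possible.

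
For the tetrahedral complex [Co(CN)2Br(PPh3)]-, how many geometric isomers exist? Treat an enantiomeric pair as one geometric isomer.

1

In a tetrahedral complex all four positions are equivalent and every pair of ligands is adjacent — there is no cis/trans distinction.
Only one geometric arrangement is possible.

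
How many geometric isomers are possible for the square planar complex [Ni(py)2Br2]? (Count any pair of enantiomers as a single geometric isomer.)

A square has two trans pairs of vertices; adjacent vertices are cis.
The distinct arrangements are (2 in all): py cis; py trans.

2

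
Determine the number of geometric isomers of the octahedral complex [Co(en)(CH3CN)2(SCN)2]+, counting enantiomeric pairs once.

3

The six octahedral sites form three mutually perpendicular trans pairs.
Each en is bidentate and must span two cis positions.
The distinct arrangements are (3 in all): CH3CN trans, SCN cis; CH3CN cis, SCN cis (chiral); CH3CN cis, SCN trans.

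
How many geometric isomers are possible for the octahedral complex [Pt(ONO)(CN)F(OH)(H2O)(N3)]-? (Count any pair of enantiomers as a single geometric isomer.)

15

Exhaustive case analysis gives 15 geometric isomers.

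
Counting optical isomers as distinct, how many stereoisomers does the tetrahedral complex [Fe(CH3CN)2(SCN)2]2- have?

1

In a tetrahedral complex all four positions are equivalent and every pair of ligands is adjacent — there is no cis/trans distinction.
Only one geometric arrangement is possible.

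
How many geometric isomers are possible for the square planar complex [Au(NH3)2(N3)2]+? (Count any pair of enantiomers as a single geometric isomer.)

In a square planar complex each vertex has one trans partner and two cis neighbours.
Systematic placement gives 2 geometric isomers: NH3 cis; NH3 trans.

2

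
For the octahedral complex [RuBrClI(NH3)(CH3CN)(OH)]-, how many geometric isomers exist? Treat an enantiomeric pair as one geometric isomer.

The six octahedral sites form three mutually perpendicular trans pairs.
Systematic enumeration (placing each ligand type in turn and discarding arrangements equivalent by rotation or reflection) gives 15 geometric isomers.

15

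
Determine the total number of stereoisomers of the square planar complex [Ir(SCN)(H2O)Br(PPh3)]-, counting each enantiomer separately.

A square has two trans pairs of vertices; adjacent vertices are cis.
Working through the distinct placements yields 3 geometric isomers: (Br/PPh3 trans, H2O/SCN trans); (Br/SCN trans, H2O/PPh3 trans); (Br/H2O trans, PPh3/SCN trans).
Each arrangement has an internal mirror plane or centre of symmetry, so none is chiral.

3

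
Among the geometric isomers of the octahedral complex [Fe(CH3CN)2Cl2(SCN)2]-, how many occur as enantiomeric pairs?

1

Working through the distinct placements yields 5 geometric isomers: CH3CN trans, Cl trans, SCN trans; CH3CN trans, Cl cis, SCN cis; CH3CN cis, Cl cis, SCN trans; CH3CN cis, Cl cis, SCN cis (chiral); CH3CN cis, Cl trans, SCN cis.
One of these lacks any improper symmetry element and so occurs as an enantiomeric pair, giving 5 + 1 = 6 stereoisomers in total.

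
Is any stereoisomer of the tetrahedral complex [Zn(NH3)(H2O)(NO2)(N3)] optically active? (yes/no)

yes

Only one geometric arrangement is possible; it has no improper symmetry element, so it exists as a pair of enantiomers (2 stereoisomers).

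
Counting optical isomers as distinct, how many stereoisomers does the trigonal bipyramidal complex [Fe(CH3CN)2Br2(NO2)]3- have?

6

In a trigonal bipyramid the two axial positions differ from the three equatorial ones.
Placing the ligands in turn and identifying arrangements related by rotation or reflection leaves 5 distinct geometric isomers.
One of these lacks any improper symmetry element and so occurs as an enantiomeric pair, giving 5 + 1 = 6 stereoisomers in total.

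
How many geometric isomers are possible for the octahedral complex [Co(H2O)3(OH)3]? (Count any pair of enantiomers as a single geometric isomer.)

An octahedron has six vertices in three trans pairs; every non-trans pair is cis.
Working through the distinct placements yields 2 geometric isomers: H2O mer; H2O fac.

2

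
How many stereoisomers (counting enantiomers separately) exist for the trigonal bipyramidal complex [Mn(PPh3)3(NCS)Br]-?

In a trigonal bipyramid the two axial positions differ from the three equatorial ones.
The distinct arrangements are (4 in all): NCS axial, Br axial; NCS equatorial, Br axial; NCS axial, Br equatorial; NCS equatorial, Br equatorial.
Each arrangement has an internal mirror plane or centre of symmetry, so none is chiral.

4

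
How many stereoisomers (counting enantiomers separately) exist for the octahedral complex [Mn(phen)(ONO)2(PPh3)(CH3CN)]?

The six octahedral sites form three mutually perpendicular trans pairs.
Each phen is bidentate and must span two cis positions.
Working through the distinct placements yields 4 geometric isomers: ONO cis (3 arrangements, 2 chiral); ONO trans.
Of these, 2 lack any improper symmetry element and so occur as enantiomeric pairs, giving 4 + 2 = 6 stereoisomers in total.

6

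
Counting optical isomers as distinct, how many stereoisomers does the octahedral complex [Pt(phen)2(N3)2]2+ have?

3

In an octahedral complex each vertex has one trans partner and four cis neighbours.
Each phen is bidentate and must span two cis positions.
The distinct arrangements are (2 in all): N3 trans; N3 cis (chiral).
One of these lacks any improper symmetry element and so occurs as an enantiomeric pair, giving 2 + 1 = 3 stereoisomers in total.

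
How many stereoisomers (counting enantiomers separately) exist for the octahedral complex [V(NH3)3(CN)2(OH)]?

3

The six octahedral sites form three mutually perpendicular trans pairs.
The distinct arrangements are (3 in all): NH3 mer, CN trans; NH3 fac, CN cis; NH3 mer, CN cis.
Each arrangement has an internal mirror plane or centre of symmetry, so none is chiral.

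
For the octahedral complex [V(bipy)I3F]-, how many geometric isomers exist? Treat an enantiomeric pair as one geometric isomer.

2

Each bipy is bidentate and must span two cis positions.
Working through the distinct placements yields 2 geometric isomers: I fac; I mer.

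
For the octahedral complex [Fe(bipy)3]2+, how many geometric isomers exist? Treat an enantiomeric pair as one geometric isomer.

1

An octahedron has six vertices in three trans pairs; every non-trans pair is cis.
Each bipy is bidentate and must span two cis positions.
Only one geometric arrangement is possible; it has no improper symmetry element, so it exists as a pair of enantiomers (2 stereoisomers).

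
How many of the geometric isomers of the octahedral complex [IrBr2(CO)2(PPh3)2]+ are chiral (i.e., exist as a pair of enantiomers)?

1

Working through the distinct placements yields 5 geometric isomers: Br trans, CO trans, PPh3 trans; Br trans, CO cis, PPh3 cis; Br cis, CO cis, PPh3 trans; Br cis, CO cis, PPh3 cis (chiral); Br cis, CO trans, PPh3 cis.
One of these lacks any improper symmetry element and so occurs as an enantiomeric pair, giving 5 + 1 = 6 stereoisomers in total.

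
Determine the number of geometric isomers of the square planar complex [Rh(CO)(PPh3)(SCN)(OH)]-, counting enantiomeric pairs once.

3

Systematic placement gives 3 geometric isomers: (CO/PPh3 trans, OH/SCN trans); (CO/SCN trans, OH/PPh3 trans); (CO/OH trans, PPh3/SCN trans).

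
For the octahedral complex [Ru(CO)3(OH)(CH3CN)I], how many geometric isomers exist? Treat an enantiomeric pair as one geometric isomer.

In an octahedral complex each vertex has one trans partner and four cis neighbours.
Systematic placement gives 4 geometric isomers: CO mer (3 arrangements); CO fac (chiral).

4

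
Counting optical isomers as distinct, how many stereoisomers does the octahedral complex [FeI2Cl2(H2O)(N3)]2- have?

8

Systematic placement gives 6 geometric isomers: I cis, Cl trans; I trans, Cl trans; I cis, Cl cis (3 arrangements, 2 chiral); I trans, Cl cis.
Of these, 2 lack any improper symmetry element and so occur as enantiomeric pairs, giving 6 + 2 = 8 stereoisomers in total.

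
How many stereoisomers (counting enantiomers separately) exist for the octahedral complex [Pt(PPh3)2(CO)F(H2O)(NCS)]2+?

15

The six octahedral sites form three mutually perpendicular trans pairs.
Placing the ligands in turn and identifying arrangements related by rotation or reflection leaves 9 distinct geometric isomers.
Of these, 6 lack any improper symmetry element and so occur as enantiomeric pairs, giving 9 + 6 = 15 stereoisomers in total.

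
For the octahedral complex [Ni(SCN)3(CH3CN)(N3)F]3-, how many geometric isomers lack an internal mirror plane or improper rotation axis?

In an octahedral complex each vertex has one trans partner and four cis neighbours.
There are 4 geometric isomers: SCN mer (3 arrangements); SCN fac (chiral).
One of these lacks any improper symmetry element and so occurs as an enantiomeric pair, giving 4 + 1 = 5 stereoisomers in total.

1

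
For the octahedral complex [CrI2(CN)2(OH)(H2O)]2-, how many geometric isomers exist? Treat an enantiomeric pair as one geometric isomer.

The distinct arrangements are (6 in all): I cis, CN trans; I trans, CN trans; I cis, CN cis (3 arrangements, 2 chiral); I trans, CN cis.

6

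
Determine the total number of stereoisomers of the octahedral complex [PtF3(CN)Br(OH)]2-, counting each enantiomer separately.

5

Working through the distinct placements yields 4 geometric isomers: F mer (3 arrangements); F fac (chiral).
One of these lacks any improper symmetry element and so occurs as an enantiomeric pair, giving 4 + 1 = 5 stereoisomers in total.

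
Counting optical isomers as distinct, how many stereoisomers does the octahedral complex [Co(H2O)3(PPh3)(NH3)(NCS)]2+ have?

An octahedron has six vertices in three trans pairs; every non-trans pair is cis.
The distinct arrangements are (4 in all): H2O mer (3 arrangements); H2O fac (chiral).
One of these lacks any improper symmetry element and so occurs as an enantiomeric pair, giving 4 + 1 = 5 stereoisomers in total.

5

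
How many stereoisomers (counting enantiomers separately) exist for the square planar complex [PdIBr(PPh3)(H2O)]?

The distinct arrangements are (3 in all): (Br/I trans, H2O/PPh3 trans); (Br/PPh3 trans, H2O/I trans); (Br/H2O trans, I/PPh3 trans).
Each arrangement has an internal mirror plane or centre of symmetry, so none is chiral.

3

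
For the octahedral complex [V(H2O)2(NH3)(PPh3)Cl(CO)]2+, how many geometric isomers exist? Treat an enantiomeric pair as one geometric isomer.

9

An octahedron has six vertices in three trans pairs; every non-trans pair is cis.
Systematic enumeration (placing each ligand type in turn and discarding arrangements equivalent by rotation or reflection) gives 9 geometric isomers.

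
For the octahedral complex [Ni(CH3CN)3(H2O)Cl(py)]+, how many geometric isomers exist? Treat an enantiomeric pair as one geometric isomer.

There are 4 geometric isomers: CH3CN mer (3 arrangements); CH3CN fac (chiral).

4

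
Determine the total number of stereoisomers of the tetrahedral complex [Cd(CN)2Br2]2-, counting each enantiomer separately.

1

In a tetrahedral complex all four positions are equivalent and every pair of ligands is adjacent — there is no cis/trans distinction.
Only one geometric arrangement is possible.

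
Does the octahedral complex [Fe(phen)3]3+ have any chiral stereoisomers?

yes

An octahedron has six vertices in three trans pairs; every non-trans pair is cis.
Each phen is bidentate and must span two cis positions.
Only one geometric arrangement is possible; it has no improper symmetry element, so it exists as a pair of enantiomers (2 stereoisomers).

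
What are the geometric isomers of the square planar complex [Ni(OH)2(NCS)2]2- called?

cis and trans

A square has two trans pairs of vertices; adjacent vertices are cis.
There are 2 geometric isomers: OH cis; OH trans.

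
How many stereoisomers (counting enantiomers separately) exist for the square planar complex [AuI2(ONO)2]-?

2

In a square planar complex each vertex has one trans partner and two cis neighbours.
There are 2 geometric isomers: I cis; I trans.
Each arrangement has an internal mirror plane or centre of symmetry, so none is chiral.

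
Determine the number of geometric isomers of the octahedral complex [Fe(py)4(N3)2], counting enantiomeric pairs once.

The six octahedral sites form three mutually perpendicular trans pairs.
Working through the distinct placements yields 2 geometric isomers: N3 trans; N3 cis.

2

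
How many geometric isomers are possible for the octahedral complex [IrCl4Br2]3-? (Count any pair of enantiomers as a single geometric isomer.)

2

The six octahedral sites form three mutually perpendicular trans pairs.
There are 2 geometric isomers: Br trans; Br cis.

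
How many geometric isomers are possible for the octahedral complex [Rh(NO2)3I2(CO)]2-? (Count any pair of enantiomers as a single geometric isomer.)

3

An octahedron has six vertices in three trans pairs; every non-trans pair is cis.
Systematic placement gives 3 geometric isomers: NO2 mer, I cis; NO2 mer, I trans; NO2 fac, I cis.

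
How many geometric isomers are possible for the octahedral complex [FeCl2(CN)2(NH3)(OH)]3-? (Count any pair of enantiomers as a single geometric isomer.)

The six octahedral sites form three mutually perpendicular trans pairs.
Systematic placement gives 6 geometric isomers: Cl trans, CN trans; Cl cis, CN trans; Cl cis, CN cis (3 arrangements, 2 chiral); Cl trans, CN cis.

6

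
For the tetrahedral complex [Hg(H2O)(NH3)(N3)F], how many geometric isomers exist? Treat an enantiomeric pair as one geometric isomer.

Only one geometric arrangement is possible; it has no improper symmetry element, so it exists as a pair of enantiomers (2 stereoisomers).

1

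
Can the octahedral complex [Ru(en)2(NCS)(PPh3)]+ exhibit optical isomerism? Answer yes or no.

In an octahedral complex each vertex has one trans partner and four cis neighbours.
Each en is bidentate and must span two cis positions.
The distinct arrangements are (2 in all): NCS and PPh3 mutually trans; NCS and PPh3 mutually cis (chiral).
One of these lacks any improper symmetry element and so occurs as an enantiomeric pair, giving 2 + 1 = 3 stereoisomers in total.

yes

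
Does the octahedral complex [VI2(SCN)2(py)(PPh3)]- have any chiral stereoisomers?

yes

An octahedron has six vertices in three trans pairs; every non-trans pair is cis.
Systematic placement gives 6 geometric isomers: I trans, SCN cis; I trans, SCN trans; I cis, SCN cis (3 arrangements, 2 chiral); I cis, SCN trans.
Of these, 2 lack any improper symmetry element and so occur as enantiomeric pairs, giving 6 + 2 = 8 stereoisomers in total.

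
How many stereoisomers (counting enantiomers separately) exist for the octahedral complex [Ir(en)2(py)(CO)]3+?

3

An octahedron has six vertices in three trans pairs; every non-trans pair is cis.
Each en is bidentate and must span two cis positions.
The distinct arrangements are (2 in all): py and CO mutually cis (chiral); py and CO mutually trans.
One of these lacks any improper symmetry element and so occurs as an enantiomeric pair, giving 2 + 1 = 3 stereoisomers in total.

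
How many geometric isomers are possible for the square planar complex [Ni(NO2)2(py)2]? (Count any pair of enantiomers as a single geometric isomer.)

In a square planar complex each vertex has one trans partner and two cis neighbours.
There are 2 geometric isomers: NO2 cis; NO2 trans.

2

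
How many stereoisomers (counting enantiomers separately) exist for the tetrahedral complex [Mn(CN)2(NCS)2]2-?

1

All four vertices of a tetrahedron are equivalent and mutually adjacent, so cis/trans isomerism cannot arise.
Only one geometric arrangement is possible.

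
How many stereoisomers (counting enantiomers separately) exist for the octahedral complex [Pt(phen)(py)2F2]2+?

The six octahedral sites form three mutually perpendicular trans pairs.
Each phen is bidentate and must span two cis positions.
Systematic placement gives 3 geometric isomers: py cis, F trans; py trans, F cis; py cis, F cis (chiral).
One of these lacks any improper symmetry element and so occurs as an enantiomeric pair, giving 3 + 1 = 4 stereoisomers in total.

4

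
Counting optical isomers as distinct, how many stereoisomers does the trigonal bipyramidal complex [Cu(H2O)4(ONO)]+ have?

2

In a trigonal bipyramid the two axial positions differ from the three equatorial ones.
Systematic placement gives 2 geometric isomers: ONO equatorial; ONO axial.
Each arrangement has an internal mirror plane or centre of symmetry, so none is chiral.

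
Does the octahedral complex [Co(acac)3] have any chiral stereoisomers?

yes

Each acac is bidentate and must span two cis positions.
Only one geometric arrangement is possible; it has no improper symmetry element, so it exists as a pair of enantiomers (2 stereoisomers).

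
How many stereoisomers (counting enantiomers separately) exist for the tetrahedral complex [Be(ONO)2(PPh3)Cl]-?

1

In a tetrahedral complex all four positions are equivalent and every pair of ligands is adjacent — there is no cis/trans distinction.
Only one geometric arrangement is possible.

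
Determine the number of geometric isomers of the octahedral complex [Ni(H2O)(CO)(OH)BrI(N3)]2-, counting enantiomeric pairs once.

In an octahedral complex each vertex has one trans partner and four cis neighbours.
Placing the ligands in turn and identifying arrangements related by rotation or reflection leaves 15 distinct geometric isomers.

15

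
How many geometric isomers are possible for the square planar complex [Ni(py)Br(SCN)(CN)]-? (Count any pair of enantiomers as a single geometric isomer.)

3

A square has two trans pairs of vertices; adjacent vertices are cis.
There are 3 geometric isomers: (Br/SCN trans, CN/py trans); (Br/py trans, CN/SCN trans); (Br/CN trans, SCN/py trans).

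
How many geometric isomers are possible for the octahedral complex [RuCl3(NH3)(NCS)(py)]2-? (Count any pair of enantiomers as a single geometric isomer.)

An octahedron has six vertices in three trans pairs; every non-trans pair is cis.
Working through the distinct placements yields 4 geometric isomers: Cl mer (3 arrangements); Cl fac (chiral).

4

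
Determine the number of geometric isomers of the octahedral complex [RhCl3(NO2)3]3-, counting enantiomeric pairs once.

2

Working through the distinct placements yields 2 geometric isomers: Cl mer; Cl fac.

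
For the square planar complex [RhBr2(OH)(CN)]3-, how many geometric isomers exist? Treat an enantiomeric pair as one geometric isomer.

In a square planar complex each vertex has one trans partner and two cis neighbours.
There are 2 geometric isomers: Br cis; Br trans.

2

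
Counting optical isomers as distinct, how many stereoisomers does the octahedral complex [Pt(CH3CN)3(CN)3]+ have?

2

There are 2 geometric isomers: CH3CN mer; CH3CN fac.
Each arrangement has an internal mirror plane or centre of symmetry, so none is chiral.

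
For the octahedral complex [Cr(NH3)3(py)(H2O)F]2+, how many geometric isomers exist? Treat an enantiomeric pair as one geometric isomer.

An octahedron has six vertices in three trans pairs; every non-trans pair is cis.
There are 4 geometric isomers: NH3 mer (3 arrangements); NH3 fac (chiral).

4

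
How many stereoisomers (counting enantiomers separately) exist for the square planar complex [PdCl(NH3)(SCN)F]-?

There are 3 geometric isomers: (Cl/NH3 trans, F/SCN trans); (Cl/SCN trans, F/NH3 trans); (Cl/F trans, NH3/SCN trans).
Each arrangement has an internal mirror plane or centre of symmetry, so none is chiral.

3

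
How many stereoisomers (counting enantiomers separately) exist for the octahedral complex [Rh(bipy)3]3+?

2

In an octahedral complex each vertex has one trans partner and four cis neighbours.
Each bipy is bidentate and must span two cis positions.
Only one geometric arrangement is possible; it has no improper symmetry element, so it exists as a pair of enantiomers (2 stereoisomers).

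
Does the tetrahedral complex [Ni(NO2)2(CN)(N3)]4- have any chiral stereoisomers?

no

All four vertices of a tetrahedron are equivalent and mutually adjacent, so cis/trans isomerism cannot arise.
Only one geometric arrangement is possible.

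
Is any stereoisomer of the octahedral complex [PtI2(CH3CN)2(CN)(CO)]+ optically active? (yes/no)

yes

An octahedron has six vertices in three trans pairs; every non-trans pair is cis.
Working through the distinct placements yields 6 geometric isomers: I trans, CH3CN trans; I cis, CH3CN trans; I trans, CH3CN cis; I cis, CH3CN cis (3 arrangements, 2 chiral).
Of these, 2 lack any improper symmetry element and so occur as enantiomeric pairs, giving 6 + 2 = 8 stereoisomers in total.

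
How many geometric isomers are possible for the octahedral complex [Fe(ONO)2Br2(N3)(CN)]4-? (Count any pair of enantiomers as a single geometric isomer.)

In an octahedral complex each vertex has one trans partner and four cis neighbours.
There are 6 geometric isomers: ONO trans, Br trans; ONO cis, Br trans; ONO trans, Br cis; ONO cis, Br cis (3 arrangements, 2 chiral).

6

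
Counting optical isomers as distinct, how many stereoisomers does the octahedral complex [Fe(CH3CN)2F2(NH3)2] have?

6

The six octahedral sites form three mutually perpendicular trans pairs.
Working through the distinct placements yields 5 geometric isomers: CH3CN trans, F trans, NH3 trans; CH3CN trans, F cis, NH3 cis; CH3CN cis, F cis, NH3 trans; CH3CN cis, F cis, NH3 cis (chiral); CH3CN cis, F trans, NH3 cis.
One of these lacks any improper symmetry element and so occurs as an enantiomeric pair, giving 5 + 1 = 6 stereoisomers in total.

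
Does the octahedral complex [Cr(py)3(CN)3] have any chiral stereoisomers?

The distinct arrangements are (2 in all): py mer; py fac.
Each arrangement has an internal mirror plane or centre of symmetry, so none is chiral.

no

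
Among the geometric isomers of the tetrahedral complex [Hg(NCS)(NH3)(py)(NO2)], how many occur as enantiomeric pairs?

In a tetrahedral complex all four positions are equivalent and every pair of ligands is adjacent — there is no cis/trans distinction.
Only one geometric arrangement is possible; it has no improper symmetry element, so it exists as a pair of enantiomers (2 stereoisomers).

1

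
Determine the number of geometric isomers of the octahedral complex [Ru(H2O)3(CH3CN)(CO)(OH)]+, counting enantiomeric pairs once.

The six octahedral sites form three mutually perpendicular trans pairs.
Working through the distinct placements yields 4 geometric isomers: H2O mer (3 arrangements); H2O fac (chiral).

4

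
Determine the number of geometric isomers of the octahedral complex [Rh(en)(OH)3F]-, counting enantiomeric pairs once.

An octahedron has six vertices in three trans pairs; every non-trans pair is cis.
Each en is bidentate and must span two cis positions.
Systematic placement gives 2 geometric isomers: OH fac; OH mer.

2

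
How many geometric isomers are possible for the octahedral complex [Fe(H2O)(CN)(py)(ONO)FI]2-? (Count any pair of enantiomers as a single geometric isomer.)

15

In an octahedral complex each vertex has one trans partner and four cis neighbours.
Placing the ligands in turn and identifying arrangements related by rotation or reflection leaves 15 distinct geometric isomers.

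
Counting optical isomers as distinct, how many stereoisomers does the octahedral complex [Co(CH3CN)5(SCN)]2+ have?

The six octahedral sites form three mutually perpendicular trans pairs.
Only one geometric arrangement is possible.

1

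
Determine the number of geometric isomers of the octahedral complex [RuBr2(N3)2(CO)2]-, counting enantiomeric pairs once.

5

There are 5 geometric isomers: Br trans, N3 trans, CO trans; Br trans, N3 cis, CO cis; Br cis, N3 trans, CO cis; Br cis, N3 cis, CO cis (chiral); Br cis, N3 cis, CO trans.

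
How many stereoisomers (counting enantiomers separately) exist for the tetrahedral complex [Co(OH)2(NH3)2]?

1

All four vertices of a tetrahedron are equivalent and mutually adjacent, so cis/trans isomerism cannot arise.
Only one geometric arrangement is possible.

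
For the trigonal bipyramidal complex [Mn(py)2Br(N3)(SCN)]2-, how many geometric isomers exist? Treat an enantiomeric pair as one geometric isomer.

7

Exhaustive case analysis gives 7 geometric isomers.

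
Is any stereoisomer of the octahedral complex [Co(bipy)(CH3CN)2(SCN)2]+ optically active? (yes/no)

The six octahedral sites form three mutually perpendicular trans pairs.
Each bipy is bidentate and must span two cis positions.
There are 3 geometric isomers: CH3CN trans, SCN cis; CH3CN cis, SCN cis (chiral); CH3CN cis, SCN trans.
One of these lacks any improper symmetry element and so occurs as an enantiomeric pair, giving 3 + 1 = 4 stereoisomers in total.

yes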